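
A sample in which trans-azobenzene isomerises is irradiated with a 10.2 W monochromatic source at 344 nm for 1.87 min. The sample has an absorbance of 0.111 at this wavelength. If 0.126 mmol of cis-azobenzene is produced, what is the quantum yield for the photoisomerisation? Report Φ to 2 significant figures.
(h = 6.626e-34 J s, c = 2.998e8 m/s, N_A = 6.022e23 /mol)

Product: 0.126 mmol = 1.26e-4 mol.
Photon energy at 344 nm: hc/λ = (6.626e-34)(2.998e8)/(344e-9) = 5.775e-19 J.
Energy delivered: (10.2 W)(112.2 s) = 1144 J.
Photons incident: 1144 / 5.775e-19 = 1.981e21, i.e. 1.981e21/6.022e23 = 0.003290 mol.
Fraction absorbed: 1 − 10^(−0.111) = 0.2255.
Photons absorbed: 0.2255 × 0.003290 = 7.419e-4 mol.
Φ = 1.26e-4 mol / 7.419e-4 mol photons = 0.17.

Φ = 0.17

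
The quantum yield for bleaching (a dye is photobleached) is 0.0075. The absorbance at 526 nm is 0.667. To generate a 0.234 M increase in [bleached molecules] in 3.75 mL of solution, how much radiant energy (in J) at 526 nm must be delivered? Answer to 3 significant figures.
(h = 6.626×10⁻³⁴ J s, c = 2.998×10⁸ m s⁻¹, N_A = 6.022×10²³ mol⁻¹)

3.39×10⁴ J

Product: (0.234 M)(0.00375 L) = 8.775×10⁻⁴ mol.
Photons that must be absorbed: 8.775×10⁻⁴ / 0.0075 = 0.1170 mol.
Fraction absorbed: 1 − 10^(−0.667) = 0.7847.
Incident photons needed: 0.1170 / 0.7847 = 0.1491 mol.
Photon energy: hc/λ = 3.777×10⁻¹⁹ J; per mole, 2.275×10⁵ J mol⁻¹.
Energy required: 0.1491 × 2.275×10⁵ = 3.39×10⁴ J.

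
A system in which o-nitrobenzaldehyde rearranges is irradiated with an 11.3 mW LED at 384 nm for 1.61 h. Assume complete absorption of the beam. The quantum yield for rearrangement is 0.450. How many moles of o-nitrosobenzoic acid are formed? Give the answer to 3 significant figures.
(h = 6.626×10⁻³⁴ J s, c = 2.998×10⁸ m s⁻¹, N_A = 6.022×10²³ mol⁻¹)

Photon energy at 384 nm: hc/λ = (6.626×10⁻³⁴)(2.998×10⁸)/(384×10⁻⁹) = 5.173×10⁻¹⁹ J.
Energy delivered: (11.3 mW)(5796 s) = 65.49 J.
Photons incident: 65.49 / 5.173×10⁻¹⁹ = 1.266×10²⁰, i.e. 1.266×10²⁰/6.022×10²³ = 2.102×10⁻⁴ mol.
Product: Φ × n_abs = 0.450 × 2.102×10⁻⁴ = 9.459×10⁻⁵ mol.

9.46×10⁻⁵ mol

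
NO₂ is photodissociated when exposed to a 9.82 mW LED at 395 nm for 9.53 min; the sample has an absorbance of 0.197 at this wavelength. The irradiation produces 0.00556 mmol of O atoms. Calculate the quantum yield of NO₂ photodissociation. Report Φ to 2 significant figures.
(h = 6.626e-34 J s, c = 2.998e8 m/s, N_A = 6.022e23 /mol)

Φ = 0.82

Product: 0.00556 mmol = 5.56e-6 mol.
Photon energy at 395 nm: hc/λ = (6.626e-34)(2.998e8)/(395e-9) = 5.029e-19 J.
Energy delivered: (9.82 mW)(571.8 s) = 5.615 J.
Photons incident: 5.615 / 5.029e-19 = 1.117e19, i.e. 1.117e19/6.022e23 = 1.855e-5 mol.
Fraction absorbed: 1 − 10^(−0.197) = 0.3647.
Photons absorbed: 0.3647 × 1.855e-5 = 6.765e-6 mol.
Φ = 5.56e-6 mol / 6.765e-6 mol photons = 0.82.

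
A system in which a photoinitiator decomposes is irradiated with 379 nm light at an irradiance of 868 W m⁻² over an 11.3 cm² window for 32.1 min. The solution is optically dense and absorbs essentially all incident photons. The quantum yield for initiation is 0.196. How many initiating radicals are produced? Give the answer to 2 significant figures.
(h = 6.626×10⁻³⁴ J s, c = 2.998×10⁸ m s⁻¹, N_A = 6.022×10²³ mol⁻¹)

Photon energy at 379 nm: hc/λ = (6.626×10⁻³⁴)(2.998×10⁸)/(379×10⁻⁹) = 5.241×10⁻¹⁹ J.
Energy delivered: (868 W m⁻²)(11.3×10⁻⁴ m²)(1926 s) = 1889 J.
Photons incident: 1889 / 5.241×10⁻¹⁹ = 3.604×10²¹, i.e. 3.604×10²¹/6.022×10²³ = 0.005985 mol.
Product: Φ × n_abs = 0.196 × 0.005985 = 0.001173 mol.
As a count: 0.001173 × 6.022×10²³ = 7.1×10²⁰.

7.1×10²⁰ initiating radicals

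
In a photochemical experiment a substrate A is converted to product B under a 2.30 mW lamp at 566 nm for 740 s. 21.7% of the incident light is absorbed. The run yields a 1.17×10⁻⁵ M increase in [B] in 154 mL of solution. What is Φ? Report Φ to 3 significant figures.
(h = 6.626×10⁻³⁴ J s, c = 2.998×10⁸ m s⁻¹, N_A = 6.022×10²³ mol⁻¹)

Φ = 1.03

Product: (1.17×10⁻⁵ M)(0.154 L) = 1.802×10⁻⁶ mol.
Photon energy at 566 nm: hc/λ = (6.626×10⁻³⁴)(2.998×10⁸)/(566×10⁻⁹) = 3.510×10⁻¹⁹ J.
Energy delivered: (2.30 mW)(740 s) = 1.702 J.
Photons incident: 1.702 / 3.510×10⁻¹⁹ = 4.849×10¹⁸, i.e. 4.849×10¹⁸/6.022×10²³ = 8.052×10⁻⁶ mol.
Photons absorbed: 0.217 × 8.052×10⁻⁶ = 1.747×10⁻⁶ mol.
Φ = 1.802×10⁻⁶ mol / 1.747×10⁻⁶ mol photons = 1.03.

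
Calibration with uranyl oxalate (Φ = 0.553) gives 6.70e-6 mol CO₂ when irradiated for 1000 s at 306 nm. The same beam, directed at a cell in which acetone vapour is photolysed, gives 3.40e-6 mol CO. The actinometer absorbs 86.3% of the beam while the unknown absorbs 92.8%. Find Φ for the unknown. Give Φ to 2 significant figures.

Φ = 0.26

Photons absorbed by the actinometer: 6.70e-6 / 0.553 = 1.212e-5 mol.
Incident flux: 1.212e-5 / 0.863 = 1.404e-5 einstein.
Absorbed by unknown: 0.928 × 1.404e-5 = 1.303e-5 mol.
Φ(unknown) = 3.40e-6 / 1.303e-5 = 0.26.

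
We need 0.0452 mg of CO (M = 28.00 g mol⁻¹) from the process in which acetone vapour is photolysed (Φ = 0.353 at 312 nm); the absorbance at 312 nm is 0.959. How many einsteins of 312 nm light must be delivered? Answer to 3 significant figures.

5.14e-6 einstein

Product: 0.0452 mg / 28.00 g mol⁻¹ = 1.614e-6 mol.
Photons that must be absorbed: 1.614e-6 / 0.353 = 4.572e-6 mol.
Fraction absorbed: 1 − 10^(−0.959) = 0.8901.
Incident photons needed: 4.572e-6 / 0.8901 = 5.137e-6 mol.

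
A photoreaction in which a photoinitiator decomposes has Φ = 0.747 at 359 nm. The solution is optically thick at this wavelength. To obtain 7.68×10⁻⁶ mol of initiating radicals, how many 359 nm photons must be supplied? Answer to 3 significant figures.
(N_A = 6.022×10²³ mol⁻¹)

Photons that must be absorbed: 7.68×10⁻⁶ / 0.747 = 1.028×10⁻⁵ mol.
Photon count: 1.028×10⁻⁵ × 6.022×10²³ = 6.19×10¹⁸.

6.19×10¹⁸ photons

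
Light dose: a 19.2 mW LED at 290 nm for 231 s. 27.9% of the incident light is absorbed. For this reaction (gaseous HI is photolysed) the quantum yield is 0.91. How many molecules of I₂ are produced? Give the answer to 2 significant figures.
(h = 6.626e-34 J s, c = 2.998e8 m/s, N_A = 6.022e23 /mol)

Photon energy at 290 nm: hc/λ = (6.626e-34)(2.998e8)/(290e-9) = 6.850e-19 J.
Energy delivered: (19.2 mW)(231 s) = 4.435 J.
Photons incident: 4.435 / 6.850e-19 = 6.474e18, i.e. 6.474e18/6.022e23 = 1.075e-5 mol.
Photons absorbed: 0.279 × 1.075e-5 = 2.999e-6 mol.
Product: Φ × n_abs = 0.91 × 2.999e-6 = 2.729e-6 mol.
As a count: 2.729e-6 × 6.022e23 = 1.6e18.

1.6e18 molecules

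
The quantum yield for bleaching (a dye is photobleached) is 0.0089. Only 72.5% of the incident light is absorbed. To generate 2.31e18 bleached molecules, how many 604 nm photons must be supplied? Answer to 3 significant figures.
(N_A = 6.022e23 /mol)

Product: 2.31e18 / 6.022e23 = 3.836e-6 mol.
Photons that must be absorbed: 3.836e-6 / 0.0089 = 4.310e-4 mol.
Incident photons needed: 4.310e-4 / 0.725 = 5.945e-4 mol.
Photon count: 5.945e-4 × 6.022e23 = 3.58e20.

3.58e20 photons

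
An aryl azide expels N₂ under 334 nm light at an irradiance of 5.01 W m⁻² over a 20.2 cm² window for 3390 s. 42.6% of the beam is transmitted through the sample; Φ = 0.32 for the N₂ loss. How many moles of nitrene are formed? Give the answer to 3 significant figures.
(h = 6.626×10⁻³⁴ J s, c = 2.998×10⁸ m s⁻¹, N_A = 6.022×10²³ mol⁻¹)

Photon energy at 334 nm: hc/λ = (6.626×10⁻³⁴)(2.998×10⁸)/(334×10⁻⁹) = 5.948×10⁻¹⁹ J.
Energy delivered: (5.01 W m⁻²)(20.2×10⁻⁴ m²)(3390 s) = 34.31 J.
Photons incident: 34.31 / 5.948×10⁻¹⁹ = 5.768×10¹⁹, i.e. 5.768×10¹⁹/6.022×10²³ = 9.578×10⁻⁵ mol.
Fraction absorbed: 1 − 42.6/100 = 0.5740.
Photons absorbed: 0.5740 × 9.578×10⁻⁵ = 5.498×10⁻⁵ mol.
Product: Φ × n_abs = 0.32 × 5.498×10⁻⁵ = 1.759×10⁻⁵ mol.

1.76×10⁻⁵ mol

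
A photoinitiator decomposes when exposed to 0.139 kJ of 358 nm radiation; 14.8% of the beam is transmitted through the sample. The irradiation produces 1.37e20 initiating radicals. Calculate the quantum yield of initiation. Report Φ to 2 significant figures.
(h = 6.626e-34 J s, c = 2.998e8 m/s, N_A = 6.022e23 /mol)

Φ = 0.64

Product: 1.37e20 / 6.022e23 = 2.275e-4 mol.
Photon energy at 358 nm: hc/λ = (6.626e-34)(2.998e8)/(358e-9) = 5.549e-19 J.
Incident energy: 0.139 kJ = 139 J.
Photons incident: 139 / 5.549e-19 = 2.505e20, i.e. 2.505e20/6.022e23 = 4.160e-4 mol.
Fraction absorbed: 1 − 14.8/100 = 0.8520.
Photons absorbed: 0.8520 × 4.160e-4 = 3.544e-4 mol.
Φ = 2.275e-4 mol / 3.544e-4 mol photons = 0.64.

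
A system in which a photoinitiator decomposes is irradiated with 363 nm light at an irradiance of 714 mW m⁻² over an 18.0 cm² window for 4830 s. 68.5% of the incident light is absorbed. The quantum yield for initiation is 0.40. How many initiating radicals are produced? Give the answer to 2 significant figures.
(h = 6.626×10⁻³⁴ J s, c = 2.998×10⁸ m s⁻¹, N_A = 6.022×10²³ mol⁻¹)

3.1×10¹⁸ initiating radicals

Photon energy at 363 nm: hc/λ = (6.626×10⁻³⁴)(2.998×10⁸)/(363×10⁻⁹) = 5.472×10⁻¹⁹ J.
Energy delivered: (714 mW m⁻²)(18.0×10⁻⁴ m²)(4830 s) = 6.208 J.
Photons incident: 6.208 / 5.472×10⁻¹⁹ = 1.135×10¹⁹, i.e. 1.135×10¹⁹/6.022×10²³ = 1.885×10⁻⁵ mol.
Photons absorbed: 0.685 × 1.885×10⁻⁵ = 1.291×10⁻⁵ mol.
Product: Φ × n_abs = 0.40 × 1.291×10⁻⁵ = 5.164×10⁻⁶ mol.
As a count: 5.164×10⁻⁶ × 6.022×10²³ = 3.1×10¹⁸.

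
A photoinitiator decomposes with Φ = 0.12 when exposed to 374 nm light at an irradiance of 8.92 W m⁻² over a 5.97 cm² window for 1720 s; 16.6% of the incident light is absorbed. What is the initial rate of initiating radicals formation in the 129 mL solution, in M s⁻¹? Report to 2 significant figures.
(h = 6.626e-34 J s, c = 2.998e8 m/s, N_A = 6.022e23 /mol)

Photon energy at 374 nm: hc/λ = (6.626e-34)(2.998e8)/(374e-9) = 5.311e-19 J.
Energy delivered: (8.92 W m⁻²)(5.97e-4 m²)(1720 s) = 9.159 J.
Photons incident: 9.159 / 5.311e-19 = 1.725e19, i.e. 1.725e19/6.022e23 = 2.864e-5 mol.
Photons absorbed: 0.166 × 2.864e-5 = 4.754e-6 mol.
Product formed: 0.12 × 4.754e-6 = 5.705e-7 mol.
Rate: 5.705e-7 mol / (1720 s × 0.129 L) = 2.6e-9 M s⁻¹.

2.6e-9 M s⁻¹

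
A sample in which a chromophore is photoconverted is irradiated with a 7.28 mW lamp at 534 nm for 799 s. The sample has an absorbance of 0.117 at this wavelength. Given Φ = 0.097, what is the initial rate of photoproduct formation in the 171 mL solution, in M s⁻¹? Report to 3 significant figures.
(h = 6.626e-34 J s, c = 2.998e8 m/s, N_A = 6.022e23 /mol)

Photon energy at 534 nm: hc/λ = (6.626e-34)(2.998e8)/(534e-9) = 3.720e-19 J.
Energy delivered: (7.28 mW)(799 s) = 5.817 J.
Photons incident: 5.817 / 3.720e-19 = 1.564e19, i.e. 1.564e19/6.022e23 = 2.597e-5 mol.
Fraction absorbed: 1 − 10^(−0.117) = 0.2362.
Photons absorbed: 0.2362 × 2.597e-5 = 6.134e-6 mol.
Product formed: 0.097 × 6.134e-6 = 5.950e-7 mol.
Rate: 5.950e-7 mol / (799 s × 0.171 L) = 4.35e-9 M s⁻¹.

4.35e-9 M s⁻¹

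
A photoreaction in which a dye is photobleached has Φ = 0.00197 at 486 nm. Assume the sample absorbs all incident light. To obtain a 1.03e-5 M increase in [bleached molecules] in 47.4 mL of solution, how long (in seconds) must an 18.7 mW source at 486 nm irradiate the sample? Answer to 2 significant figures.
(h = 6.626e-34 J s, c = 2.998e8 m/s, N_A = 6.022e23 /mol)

t ≈ 3300 s

Product: (1.03e-5 M)(0.0474 L) = 4.882e-7 mol.
Photons that must be absorbed: 4.882e-7 / 0.00197 = 2.478e-4 mol.
Photon energy: hc/λ = 4.087e-19 J; per mole, 2.461e5 J mol⁻¹.
Energy required: 2.478e-4 × 2.461e5 = 60.98 J.
Time: 60.98 J / 0.0187 W = 3300 s.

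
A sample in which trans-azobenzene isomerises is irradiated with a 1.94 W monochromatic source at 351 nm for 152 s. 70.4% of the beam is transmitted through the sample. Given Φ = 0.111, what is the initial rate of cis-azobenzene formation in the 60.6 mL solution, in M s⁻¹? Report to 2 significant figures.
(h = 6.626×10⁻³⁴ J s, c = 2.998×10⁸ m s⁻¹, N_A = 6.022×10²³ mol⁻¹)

3.1×10⁻⁶ M s⁻¹

Photon energy at 351 nm: hc/λ = (6.626×10⁻³⁴)(2.998×10⁸)/(351×10⁻⁹) = 5.659×10⁻¹⁹ J.
Energy delivered: (1.94 W)(152 s) = 294.9 J.
Photons incident: 294.9 / 5.659×10⁻¹⁹ = 5.211×10²⁰, i.e. 5.211×10²⁰/6.022×10²³ = 8.653×10⁻⁴ mol.
Fraction absorbed: 1 − 70.4/100 = 0.2960.
Photons absorbed: 0.2960 × 8.653×10⁻⁴ = 2.561×10⁻⁴ mol.
Product formed: 0.111 × 2.561×10⁻⁴ = 2.843×10⁻⁵ mol.
Rate: 2.843×10⁻⁵ mol / (152 s × 0.0606 L) = 3.1×10⁻⁶ M s⁻¹.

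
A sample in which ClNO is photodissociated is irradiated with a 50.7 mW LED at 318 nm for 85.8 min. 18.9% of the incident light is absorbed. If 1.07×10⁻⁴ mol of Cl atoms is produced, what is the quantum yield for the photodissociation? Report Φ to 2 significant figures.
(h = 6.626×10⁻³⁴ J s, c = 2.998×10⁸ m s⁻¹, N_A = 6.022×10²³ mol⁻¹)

Photon energy at 318 nm: hc/λ = (6.626×10⁻³⁴)(2.998×10⁸)/(318×10⁻⁹) = 6.247×10⁻¹⁹ J.
Energy delivered: (50.7 mW)(5148 s) = 261.0 J.
Photons incident: 261.0 / 6.247×10⁻¹⁹ = 4.178×10²⁰, i.e. 4.178×10²⁰/6.022×10²³ = 6.938×10⁻⁴ mol.
Photons absorbed: 0.189 × 6.938×10⁻⁴ = 1.311×10⁻⁴ mol.
Φ = 1.07×10⁻⁴ mol / 1.311×10⁻⁴ mol photons = 0.82.

Φ = 0.82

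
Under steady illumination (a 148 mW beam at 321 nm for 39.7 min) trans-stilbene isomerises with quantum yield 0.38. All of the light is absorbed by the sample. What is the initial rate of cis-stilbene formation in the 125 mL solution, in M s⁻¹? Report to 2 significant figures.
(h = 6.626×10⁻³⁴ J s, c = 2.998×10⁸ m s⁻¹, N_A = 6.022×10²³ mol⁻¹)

Photon energy at 321 nm: hc/λ = (6.626×10⁻³⁴)(2.998×10⁸)/(321×10⁻⁹) = 6.188×10⁻¹⁹ J.
Energy delivered: (148 mW)(2382 s) = 352.5 J.
Photons incident: 352.5 / 6.188×10⁻¹⁹ = 5.697×10²⁰, i.e. 5.697×10²⁰/6.022×10²³ = 9.460×10⁻⁴ mol.
Product formed: 0.38 × 9.460×10⁻⁴ = 3.595×10⁻⁴ mol.
Rate: 3.595×10⁻⁴ mol / (2382 s × 0.125 L) = 1.2×10⁻⁶ M s⁻¹.

1.2×10⁻⁶ M s⁻¹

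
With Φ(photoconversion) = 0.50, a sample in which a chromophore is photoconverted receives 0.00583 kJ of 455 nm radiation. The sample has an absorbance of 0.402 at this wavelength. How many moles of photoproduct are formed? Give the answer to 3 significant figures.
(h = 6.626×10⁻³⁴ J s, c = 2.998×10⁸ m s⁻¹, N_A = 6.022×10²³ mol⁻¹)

6.69×10⁻⁶ mol

Photon energy at 455 nm: hc/λ = (6.626×10⁻³⁴)(2.998×10⁸)/(455×10⁻⁹) = 4.366×10⁻¹⁹ J.
Incident energy: 0.00583 kJ = 5.83 J.
Photons incident: 5.83 / 4.366×10⁻¹⁹ = 1.335×10¹⁹, i.e. 1.335×10¹⁹/6.022×10²³ = 2.217×10⁻⁵ mol.
Fraction absorbed: 1 − 10^(−0.402) = 0.6037.
Photons absorbed: 0.6037 × 2.217×10⁻⁵ = 1.338×10⁻⁵ mol.
Product: Φ × n_abs = 0.50 × 1.338×10⁻⁵ = 6.690×10⁻⁶ mol.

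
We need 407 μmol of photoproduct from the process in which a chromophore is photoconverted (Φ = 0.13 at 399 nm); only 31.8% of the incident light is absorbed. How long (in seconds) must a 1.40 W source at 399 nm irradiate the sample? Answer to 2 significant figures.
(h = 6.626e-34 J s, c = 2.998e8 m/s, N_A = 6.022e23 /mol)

Product: 407 μmol = 4.07e-4 mol.
Photons that must be absorbed: 4.07e-4 / 0.13 = 0.003131 mol.
Incident photons needed: 0.003131 / 0.318 = 0.009846 mol.
Photon energy: hc/λ = 4.979e-19 J; per mole, 2.998e5 J mol⁻¹.
Energy required: 0.009846 × 2.998e5 = 2952 J.
Time: 2952 J / 1.4 W = 2100 s.

t ≈ 2100 s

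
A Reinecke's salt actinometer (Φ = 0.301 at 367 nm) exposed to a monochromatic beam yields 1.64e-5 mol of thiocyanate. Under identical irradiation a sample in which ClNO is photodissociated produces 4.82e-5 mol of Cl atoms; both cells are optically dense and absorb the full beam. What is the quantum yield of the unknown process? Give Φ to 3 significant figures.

Φ = 0.885

Photons absorbed by the actinometer: 1.64e-5 / 0.301 = 5.449e-5 mol.
Φ(unknown) = 4.82e-5 / 5.449e-5 = 0.885.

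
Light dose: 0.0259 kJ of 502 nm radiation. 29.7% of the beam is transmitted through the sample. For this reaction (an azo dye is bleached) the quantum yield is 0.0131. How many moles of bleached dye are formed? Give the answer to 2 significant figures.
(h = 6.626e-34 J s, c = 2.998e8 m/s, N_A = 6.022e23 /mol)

Photon energy at 502 nm: hc/λ = (6.626e-34)(2.998e8)/(502e-9) = 3.957e-19 J.
Incident energy: 0.0259 kJ = 25.9 J.
Photons incident: 25.9 / 3.957e-19 = 6.545e19, i.e. 6.545e19/6.022e23 = 1.087e-4 mol.
Fraction absorbed: 1 − 29.7/100 = 0.7030.
Photons absorbed: 0.7030 × 1.087e-4 = 7.642e-5 mol.
Product: Φ × n_abs = 0.0131 × 7.642e-5 = 1.001e-6 mol.

1.0e-6 mol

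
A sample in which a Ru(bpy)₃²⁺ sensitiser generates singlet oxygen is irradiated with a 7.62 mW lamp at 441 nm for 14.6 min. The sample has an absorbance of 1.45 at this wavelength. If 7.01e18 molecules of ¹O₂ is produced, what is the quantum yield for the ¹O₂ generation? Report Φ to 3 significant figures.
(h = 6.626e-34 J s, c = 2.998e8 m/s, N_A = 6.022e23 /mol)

Φ = 0.490

Product: 7.01e18 / 6.022e23 = 1.164e-5 mol.
Photon energy at 441 nm: hc/λ = (6.626e-34)(2.998e8)/(441e-9) = 4.504e-19 J.
Energy delivered: (7.62 mW)(876 s) = 6.675 J.
Photons incident: 6.675 / 4.504e-19 = 1.482e19, i.e. 1.482e19/6.022e23 = 2.461e-5 mol.
Fraction absorbed: 1 − 10^(−1.45) = 0.9645.
Photons absorbed: 0.9645 × 2.461e-5 = 2.374e-5 mol.
Φ = 1.164e-5 mol / 2.374e-5 mol photons = 0.490.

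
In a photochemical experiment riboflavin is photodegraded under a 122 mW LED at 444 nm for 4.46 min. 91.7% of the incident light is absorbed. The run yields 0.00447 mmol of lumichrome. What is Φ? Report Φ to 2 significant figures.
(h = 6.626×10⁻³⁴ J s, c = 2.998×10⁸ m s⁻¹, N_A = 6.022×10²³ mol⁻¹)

Product: 0.00447 mmol = 4.47×10⁻⁶ mol.
Photon energy at 444 nm: hc/λ = (6.626×10⁻³⁴)(2.998×10⁸)/(444×10⁻⁹) = 4.474×10⁻¹⁹ J.
Energy delivered: (122 mW)(267.6 s) = 32.65 J.
Photons incident: 32.65 / 4.474×10⁻¹⁹ = 7.298×10¹⁹, i.e. 7.298×10¹⁹/6.022×10²³ = 1.212×10⁻⁴ mol.
Photons absorbed: 0.917 × 1.212×10⁻⁴ = 1.111×10⁻⁴ mol.
Φ = 4.47×10⁻⁶ mol / 1.111×10⁻⁴ mol photons = 0.040.

Φ = 0.040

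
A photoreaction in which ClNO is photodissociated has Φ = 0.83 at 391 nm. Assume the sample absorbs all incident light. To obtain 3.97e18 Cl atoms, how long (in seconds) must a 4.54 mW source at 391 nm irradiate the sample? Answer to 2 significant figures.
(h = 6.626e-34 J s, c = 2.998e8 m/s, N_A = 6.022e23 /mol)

Product: 3.97e18 / 6.022e23 = 6.592e-6 mol.
Photons that must be absorbed: 6.592e-6 / 0.83 = 7.942e-6 mol.
Photon energy: hc/λ = 5.080e-19 J; per mole, 3.059e5 J mol⁻¹.
Energy required: 7.942e-6 × 3.059e5 = 2.429 J.
Time: 2.429 J / 0.00454 W = 540 s.

t ≈ 540 s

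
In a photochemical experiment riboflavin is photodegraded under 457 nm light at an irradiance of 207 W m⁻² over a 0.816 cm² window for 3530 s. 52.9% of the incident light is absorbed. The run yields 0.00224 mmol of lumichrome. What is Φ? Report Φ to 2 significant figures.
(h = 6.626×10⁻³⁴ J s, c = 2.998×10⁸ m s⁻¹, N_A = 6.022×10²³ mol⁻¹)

Φ = 0.019

Product: 0.00224 mmol = 2.24×10⁻⁶ mol.
Photon energy at 457 nm: hc/λ = (6.626×10⁻³⁴)(2.998×10⁸)/(457×10⁻⁹) = 4.347×10⁻¹⁹ J.
Energy delivered: (207 W m⁻²)(0.816×10⁻⁴ m²)(3530 s) = 59.63 J.
Photons incident: 59.63 / 4.347×10⁻¹⁹ = 1.372×10²⁰, i.e. 1.372×10²⁰/6.022×10²³ = 2.278×10⁻⁴ mol.
Photons absorbed: 0.529 × 2.278×10⁻⁴ = 1.205×10⁻⁴ mol.
Φ = 2.24×10⁻⁶ mol / 1.205×10⁻⁴ mol photons = 0.019.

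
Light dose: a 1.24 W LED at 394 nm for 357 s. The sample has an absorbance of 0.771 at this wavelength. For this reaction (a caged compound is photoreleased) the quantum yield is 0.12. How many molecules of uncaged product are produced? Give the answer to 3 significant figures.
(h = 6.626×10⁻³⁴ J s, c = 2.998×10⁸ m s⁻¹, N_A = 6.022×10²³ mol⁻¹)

8.75×10¹⁹ molecules

Photon energy at 394 nm: hc/λ = (6.626×10⁻³⁴)(2.998×10⁸)/(394×10⁻⁹) = 5.042×10⁻¹⁹ J.
Energy delivered: (1.24 W)(357 s) = 442.7 J.
Photons incident: 442.7 / 5.042×10⁻¹⁹ = 8.780×10²⁰, i.e. 8.780×10²⁰/6.022×10²³ = 0.001458 mol.
Fraction absorbed: 1 − 10^(−0.771) = 0.8306.
Photons absorbed: 0.8306 × 0.001458 = 0.001211 mol.
Product: Φ × n_abs = 0.12 × 0.001211 = 1.453×10⁻⁴ mol.
As a count: 1.453×10⁻⁴ × 6.022×10²³ = 8.75×10¹⁹.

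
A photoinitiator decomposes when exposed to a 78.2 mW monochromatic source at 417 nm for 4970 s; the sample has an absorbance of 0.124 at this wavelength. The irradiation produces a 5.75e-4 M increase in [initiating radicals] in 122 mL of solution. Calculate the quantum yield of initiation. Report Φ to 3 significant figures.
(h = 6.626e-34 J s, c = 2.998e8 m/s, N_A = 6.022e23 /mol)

Product: (5.75e-4 M)(0.122 L) = 7.015e-5 mol.
Photon energy at 417 nm: hc/λ = (6.626e-34)(2.998e8)/(417e-9) = 4.764e-19 J.
Energy delivered: (78.2 mW)(4970 s) = 388.7 J.
Photons incident: 388.7 / 4.764e-19 = 8.159e20, i.e. 8.159e20/6.022e23 = 0.001355 mol.
Fraction absorbed: 1 − 10^(−0.124) = 0.2484.
Photons absorbed: 0.2484 × 0.001355 = 3.366e-4 mol.
Φ = 7.015e-5 mol / 3.366e-4 mol photons = 0.208.

Φ = 0.208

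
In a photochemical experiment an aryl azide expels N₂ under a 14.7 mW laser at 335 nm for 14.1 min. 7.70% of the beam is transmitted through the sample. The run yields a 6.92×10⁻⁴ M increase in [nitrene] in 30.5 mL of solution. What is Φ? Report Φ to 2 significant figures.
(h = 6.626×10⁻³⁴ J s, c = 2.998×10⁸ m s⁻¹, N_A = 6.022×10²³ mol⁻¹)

Product: (6.92×10⁻⁴ M)(0.0305 L) = 2.111×10⁻⁵ mol.
Photon energy at 335 nm: hc/λ = (6.626×10⁻³⁴)(2.998×10⁸)/(335×10⁻⁹) = 5.930×10⁻¹⁹ J.
Energy delivered: (14.7 mW)(846 s) = 12.44 J.
Photons incident: 12.44 / 5.930×10⁻¹⁹ = 2.098×10¹⁹, i.e. 2.098×10¹⁹/6.022×10²³ = 3.484×10⁻⁵ mol.
Fraction absorbed: 1 − 7.70/100 = 0.9230.
Photons absorbed: 0.9230 × 3.484×10⁻⁵ = 3.216×10⁻⁵ mol.
Φ = 2.111×10⁻⁵ mol / 3.216×10⁻⁵ mol photons = 0.66.

Φ = 0.66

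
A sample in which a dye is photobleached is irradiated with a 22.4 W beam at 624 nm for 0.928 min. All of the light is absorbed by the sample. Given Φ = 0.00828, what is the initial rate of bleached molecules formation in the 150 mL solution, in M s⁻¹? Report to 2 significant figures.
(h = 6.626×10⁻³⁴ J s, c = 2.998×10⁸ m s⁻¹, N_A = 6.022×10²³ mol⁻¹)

Photon energy at 624 nm: hc/λ = (6.626×10⁻³⁴)(2.998×10⁸)/(624×10⁻⁹) = 3.183×10⁻¹⁹ J.
Energy delivered: (22.4 W)(55.68 s) = 1247 J.
Photons incident: 1247 / 3.183×10⁻¹⁹ = 3.918×10²¹, i.e. 3.918×10²¹/6.022×10²³ = 0.006506 mol.
Product formed: 0.00828 × 0.006506 = 5.387×10⁻⁵ mol.
Rate: 5.387×10⁻⁵ mol / (55.68 s × 0.15 L) = 6.4×10⁻⁶ M s⁻¹.

6.4×10⁻⁶ M s⁻¹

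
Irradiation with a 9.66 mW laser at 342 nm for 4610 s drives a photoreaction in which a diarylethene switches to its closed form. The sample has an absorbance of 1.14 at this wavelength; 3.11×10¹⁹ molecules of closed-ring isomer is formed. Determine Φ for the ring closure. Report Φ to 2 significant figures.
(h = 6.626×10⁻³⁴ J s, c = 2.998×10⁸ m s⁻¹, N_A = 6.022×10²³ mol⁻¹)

Φ = 0.44

Product: 3.11×10¹⁹ / 6.022×10²³ = 5.164×10⁻⁵ mol.
Photon energy at 342 nm: hc/λ = (6.626×10⁻³⁴)(2.998×10⁸)/(342×10⁻⁹) = 5.808×10⁻¹⁹ J.
Energy delivered: (9.66 mW)(4610 s) = 44.53 J.
Photons incident: 44.53 / 5.808×10⁻¹⁹ = 7.667×10¹⁹, i.e. 7.667×10¹⁹/6.022×10²³ = 1.273×10⁻⁴ mol.
Fraction absorbed: 1 − 10^(−1.14) = 0.9276.
Photons absorbed: 0.9276 × 1.273×10⁻⁴ = 1.181×10⁻⁴ mol.
Φ = 5.164×10⁻⁵ mol / 1.181×10⁻⁴ mol photons = 0.44.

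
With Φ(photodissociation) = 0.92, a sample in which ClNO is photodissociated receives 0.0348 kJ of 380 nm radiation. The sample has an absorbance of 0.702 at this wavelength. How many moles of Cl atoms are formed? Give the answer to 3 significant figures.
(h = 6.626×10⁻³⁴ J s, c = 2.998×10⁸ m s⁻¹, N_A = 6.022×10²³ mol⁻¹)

Photon energy at 380 nm: hc/λ = (6.626×10⁻³⁴)(2.998×10⁸)/(380×10⁻⁹) = 5.228×10⁻¹⁹ J.
Incident energy: 0.0348 kJ = 34.8 J.
Photons incident: 34.8 / 5.228×10⁻¹⁹ = 6.656×10¹⁹, i.e. 6.656×10¹⁹/6.022×10²³ = 1.105×10⁻⁴ mol.
Fraction absorbed: 1 − 10^(−0.702) = 0.8014.
Photons absorbed: 0.8014 × 1.105×10⁻⁴ = 8.855×10⁻⁵ mol.
Product: Φ × n_abs = 0.92 × 8.855×10⁻⁵ = 8.147×10⁻⁵ mol.

8.15×10⁻⁵ mol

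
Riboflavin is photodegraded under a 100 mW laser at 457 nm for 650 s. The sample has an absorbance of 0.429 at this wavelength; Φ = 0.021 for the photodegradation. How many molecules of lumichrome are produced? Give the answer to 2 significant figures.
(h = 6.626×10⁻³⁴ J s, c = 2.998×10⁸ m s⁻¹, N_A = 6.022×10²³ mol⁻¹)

Photon energy at 457 nm: hc/λ = (6.626×10⁻³⁴)(2.998×10⁸)/(457×10⁻⁹) = 4.347×10⁻¹⁹ J.
Energy delivered: (100 mW)(650 s) = 65.00 J.
Photons incident: 65.00 / 4.347×10⁻¹⁹ = 1.495×10²⁰, i.e. 1.495×10²⁰/6.022×10²³ = 2.483×10⁻⁴ mol.
Fraction absorbed: 1 − 10^(−0.429) = 0.6276.
Photons absorbed: 0.6276 × 2.483×10⁻⁴ = 1.558×10⁻⁴ mol.
Product: Φ × n_abs = 0.021 × 1.558×10⁻⁴ = 3.272×10⁻⁶ mol.
As a count: 3.272×10⁻⁶ × 6.022×10²³ = 2.0×10¹⁸.

2.0×10¹⁸ molecules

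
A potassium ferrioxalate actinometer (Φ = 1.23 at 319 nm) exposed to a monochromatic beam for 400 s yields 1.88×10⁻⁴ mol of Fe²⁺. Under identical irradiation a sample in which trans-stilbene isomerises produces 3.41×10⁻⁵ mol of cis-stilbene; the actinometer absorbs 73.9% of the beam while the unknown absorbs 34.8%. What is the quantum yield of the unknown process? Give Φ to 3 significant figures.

Photons absorbed by the actinometer: 1.88×10⁻⁴ / 1.23 = 1.528×10⁻⁴ mol.
Incident flux: 1.528×10⁻⁴ / 0.739 = 2.068×10⁻⁴ einstein.
Absorbed by unknown: 0.348 × 2.068×10⁻⁴ = 7.197×10⁻⁵ mol.
Φ(unknown) = 3.41×10⁻⁵ / 7.197×10⁻⁵ = 0.474.

Φ = 0.474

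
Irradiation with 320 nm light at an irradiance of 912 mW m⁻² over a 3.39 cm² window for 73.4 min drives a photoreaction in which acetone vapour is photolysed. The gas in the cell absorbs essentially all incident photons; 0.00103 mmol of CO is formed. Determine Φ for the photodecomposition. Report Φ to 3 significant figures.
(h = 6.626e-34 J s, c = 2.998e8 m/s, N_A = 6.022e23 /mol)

Φ = 0.283

Product: 0.00103 mmol = 1.03e-6 mol.
Photon energy at 320 nm: hc/λ = (6.626e-34)(2.998e8)/(320e-9) = 6.208e-19 J.
Energy delivered: (912 mW m⁻²)(3.39e-4 m²)(4404 s) = 1.362 J.
Photons incident: 1.362 / 6.208e-19 = 2.194e18, i.e. 2.194e18/6.022e23 = 3.643e-6 mol.
Φ = 1.03e-6 mol / 3.643e-6 mol photons = 0.283.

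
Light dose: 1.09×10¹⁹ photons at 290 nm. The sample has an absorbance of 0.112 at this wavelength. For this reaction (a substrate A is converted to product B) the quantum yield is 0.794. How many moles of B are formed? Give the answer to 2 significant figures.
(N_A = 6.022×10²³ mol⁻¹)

Moles of photons: 1.09×10¹⁹ / 6.022×10²³ = 1.810×10⁻⁵ mol.
Fraction absorbed: 1 − 10^(−0.112) = 0.2273.
Photons absorbed: 0.2273 × 1.810×10⁻⁵ = 4.114×10⁻⁶ mol.
Product: Φ × n_abs = 0.794 × 4.114×10⁻⁶ = 3.267×10⁻⁶ mol.

3.3×10⁻⁶ mol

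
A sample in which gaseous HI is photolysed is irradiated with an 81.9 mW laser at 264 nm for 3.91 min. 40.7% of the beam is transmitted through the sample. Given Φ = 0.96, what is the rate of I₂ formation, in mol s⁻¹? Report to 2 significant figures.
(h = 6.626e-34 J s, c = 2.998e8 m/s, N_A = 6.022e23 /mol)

Photon energy at 264 nm: hc/λ = (6.626e-34)(2.998e8)/(264e-9) = 7.525e-19 J.
Energy delivered: (81.9 mW)(234.6 s) = 19.21 J.
Photons incident: 19.21 / 7.525e-19 = 2.553e19, i.e. 2.553e19/6.022e23 = 4.239e-5 mol.
Fraction absorbed: 1 − 40.7/100 = 0.5930.
Photons absorbed: 0.5930 × 4.239e-5 = 2.514e-5 mol.
Product formed: 0.96 × 2.514e-5 = 2.413e-5 mol.
Rate: 2.413e-5 / 234.6 s = 1.0e-7 mol s⁻¹.

1.0e-7 mol s⁻¹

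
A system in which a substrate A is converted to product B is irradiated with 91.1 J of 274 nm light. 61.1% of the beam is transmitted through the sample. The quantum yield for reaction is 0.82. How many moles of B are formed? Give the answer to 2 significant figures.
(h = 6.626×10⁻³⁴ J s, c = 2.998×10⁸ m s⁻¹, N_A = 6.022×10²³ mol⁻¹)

Photon energy at 274 nm: hc/λ = (6.626×10⁻³⁴)(2.998×10⁸)/(274×10⁻⁹) = 7.250×10⁻¹⁹ J.
Photons incident: 91.1 / 7.250×10⁻¹⁹ = 1.257×10²⁰, i.e. 1.257×10²⁰/6.022×10²³ = 2.087×10⁻⁴ mol.
Fraction absorbed: 1 − 61.1/100 = 0.3890.
Photons absorbed: 0.3890 × 2.087×10⁻⁴ = 8.118×10⁻⁵ mol.
Product: Φ × n_abs = 0.82 × 8.118×10⁻⁵ = 6.657×10⁻⁵ mol.

6.7×10⁻⁵ mol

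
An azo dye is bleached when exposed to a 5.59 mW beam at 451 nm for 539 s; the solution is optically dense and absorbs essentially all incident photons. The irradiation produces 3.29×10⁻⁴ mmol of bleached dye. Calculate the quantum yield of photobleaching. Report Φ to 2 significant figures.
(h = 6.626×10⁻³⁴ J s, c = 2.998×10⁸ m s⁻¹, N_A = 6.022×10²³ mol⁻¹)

Product: 3.29×10⁻⁴ mmol = 3.29×10⁻⁷ mol.
Photon energy at 451 nm: hc/λ = (6.626×10⁻³⁴)(2.998×10⁸)/(451×10⁻⁹) = 4.405×10⁻¹⁹ J.
Energy delivered: (5.59 mW)(539 s) = 3.013 J.
Photons incident: 3.013 / 4.405×10⁻¹⁹ = 6.840×10¹⁸, i.e. 6.840×10¹⁸/6.022×10²³ = 1.136×10⁻⁵ mol.
Φ = 3.29×10⁻⁷ mol / 1.136×10⁻⁵ mol photons = 0.029.

Φ = 0.029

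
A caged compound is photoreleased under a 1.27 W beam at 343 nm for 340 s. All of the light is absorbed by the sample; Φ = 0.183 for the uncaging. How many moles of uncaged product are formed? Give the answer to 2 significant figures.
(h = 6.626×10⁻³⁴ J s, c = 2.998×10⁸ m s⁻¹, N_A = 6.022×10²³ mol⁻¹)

2.3×10⁻⁴ mol

Photon energy at 343 nm: hc/λ = (6.626×10⁻³⁴)(2.998×10⁸)/(343×10⁻⁹) = 5.791×10⁻¹⁹ J.
Energy delivered: (1.27 W)(340 s) = 431.8 J.
Photons incident: 431.8 / 5.791×10⁻¹⁹ = 7.456×10²⁰, i.e. 7.456×10²⁰/6.022×10²³ = 0.001238 mol.
Product: Φ × n_abs = 0.183 × 0.001238 = 2.266×10⁻⁴ mol.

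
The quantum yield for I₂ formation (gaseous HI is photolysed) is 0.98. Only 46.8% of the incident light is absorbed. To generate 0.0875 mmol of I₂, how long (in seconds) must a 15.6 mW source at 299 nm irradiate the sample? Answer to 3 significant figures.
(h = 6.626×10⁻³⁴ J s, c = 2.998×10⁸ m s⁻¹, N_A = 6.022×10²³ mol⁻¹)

Product: 0.0875 mmol = 8.75×10⁻⁵ mol.
Photons that must be absorbed: 8.75×10⁻⁵ / 0.98 = 8.929×10⁻⁵ mol.
Incident photons needed: 8.929×10⁻⁵ / 0.468 = 1.908×10⁻⁴ mol.
Photon energy: hc/λ = 6.644×10⁻¹⁹ J; per mole, 4.001×10⁵ J mol⁻¹.
Energy required: 1.908×10⁻⁴ × 4.001×10⁵ = 76.34 J.
Time: 76.34 J / 0.0156 W = 4890 s.

t ≈ 4890 s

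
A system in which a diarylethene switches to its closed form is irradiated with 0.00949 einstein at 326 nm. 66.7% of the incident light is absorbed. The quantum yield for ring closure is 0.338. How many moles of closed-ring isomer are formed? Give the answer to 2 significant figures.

0.0021 mol

Photons absorbed: 0.667 × 0.00949 = 0.006330 mol.
Product: Φ × n_abs = 0.338 × 0.006330 = 0.002140 mol.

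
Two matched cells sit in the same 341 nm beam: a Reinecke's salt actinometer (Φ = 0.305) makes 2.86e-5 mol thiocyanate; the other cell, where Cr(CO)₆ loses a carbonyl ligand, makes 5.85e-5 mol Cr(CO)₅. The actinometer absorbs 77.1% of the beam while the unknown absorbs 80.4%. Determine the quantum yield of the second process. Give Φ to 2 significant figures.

Φ = 0.60

Photons absorbed by the actinometer: 2.86e-5 / 0.305 = 9.377e-5 mol.
Incident flux: 9.377e-5 / 0.771 = 1.216e-4 einstein.
Absorbed by unknown: 0.804 × 1.216e-4 = 9.777e-5 mol.
Φ(unknown) = 5.85e-5 / 9.777e-5 = 0.60.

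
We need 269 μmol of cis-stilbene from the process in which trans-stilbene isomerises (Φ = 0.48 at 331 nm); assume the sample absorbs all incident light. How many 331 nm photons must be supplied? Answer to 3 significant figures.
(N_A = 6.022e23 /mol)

3.37e20 photons

Product: 269 μmol = 2.69e-4 mol.
Photons that must be absorbed: 2.69e-4 / 0.48 = 5.604e-4 mol.
Photon count: 5.604e-4 × 6.022e23 = 3.37e20.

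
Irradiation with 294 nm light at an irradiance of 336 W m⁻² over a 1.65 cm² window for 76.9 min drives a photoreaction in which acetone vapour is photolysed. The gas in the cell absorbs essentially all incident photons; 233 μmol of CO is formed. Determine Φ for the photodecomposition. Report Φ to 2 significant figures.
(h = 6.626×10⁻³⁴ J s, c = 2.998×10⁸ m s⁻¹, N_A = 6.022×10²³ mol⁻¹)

Φ = 0.37

Product: 233 μmol = 2.33×10⁻⁴ mol.
Photon energy at 294 nm: hc/λ = (6.626×10⁻³⁴)(2.998×10⁸)/(294×10⁻⁹) = 6.757×10⁻¹⁹ J.
Energy delivered: (336 W m⁻²)(1.65×10⁻⁴ m²)(4614 s) = 255.8 J.
Photons incident: 255.8 / 6.757×10⁻¹⁹ = 3.786×10²⁰, i.e. 3.786×10²⁰/6.022×10²³ = 6.287×10⁻⁴ mol.
Φ = 2.33×10⁻⁴ mol / 6.287×10⁻⁴ mol photons = 0.37.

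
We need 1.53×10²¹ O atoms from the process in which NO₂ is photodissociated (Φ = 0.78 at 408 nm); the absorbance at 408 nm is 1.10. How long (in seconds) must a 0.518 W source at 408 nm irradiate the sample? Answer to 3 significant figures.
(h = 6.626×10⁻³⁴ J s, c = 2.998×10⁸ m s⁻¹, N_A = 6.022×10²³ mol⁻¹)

t ≈ 2000 s

Product: 1.53×10²¹ / 6.022×10²³ = 0.002541 mol.
Photons that must be absorbed: 0.002541 / 0.78 = 0.003258 mol.
Fraction absorbed: 1 − 10^(−1.10) = 0.9206.
Incident photons needed: 0.003258 / 0.9206 = 0.003539 mol.
Photon energy: hc/λ = 4.869×10⁻¹⁹ J; per mole, 2.932×10⁵ J mol⁻¹.
Energy required: 0.003539 × 2.932×10⁵ = 1038 J.
Time: 1038 J / 0.518 W = 2000 s.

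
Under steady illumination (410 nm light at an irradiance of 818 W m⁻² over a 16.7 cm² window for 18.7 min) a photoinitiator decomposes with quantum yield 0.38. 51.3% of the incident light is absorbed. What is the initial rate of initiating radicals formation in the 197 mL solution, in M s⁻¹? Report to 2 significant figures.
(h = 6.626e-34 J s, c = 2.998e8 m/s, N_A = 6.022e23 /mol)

Photon energy at 410 nm: hc/λ = (6.626e-34)(2.998e8)/(410e-9) = 4.845e-19 J.
Energy delivered: (818 W m⁻²)(16.7e-4 m²)(1122 s) = 1533 J.
Photons incident: 1533 / 4.845e-19 = 3.164e21, i.e. 3.164e21/6.022e23 = 0.005254 mol.
Photons absorbed: 0.513 × 0.005254 = 0.002695 mol.
Product formed: 0.38 × 0.002695 = 0.001024 mol.
Rate: 0.001024 mol / (1122 s × 0.197 L) = 4.6e-6 M s⁻¹.

4.6e-6 M s⁻¹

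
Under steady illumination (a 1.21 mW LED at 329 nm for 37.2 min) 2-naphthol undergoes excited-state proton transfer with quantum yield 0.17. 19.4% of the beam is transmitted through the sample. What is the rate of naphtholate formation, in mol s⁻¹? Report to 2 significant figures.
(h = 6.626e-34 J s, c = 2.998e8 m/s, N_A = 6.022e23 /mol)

Photon energy at 329 nm: hc/λ = (6.626e-34)(2.998e8)/(329e-9) = 6.038e-19 J.
Energy delivered: (1.21 mW)(2232 s) = 2.701 J.
Photons incident: 2.701 / 6.038e-19 = 4.473e18, i.e. 4.473e18/6.022e23 = 7.428e-6 mol.
Fraction absorbed: 1 − 19.4/100 = 0.8060.
Photons absorbed: 0.8060 × 7.428e-6 = 5.987e-6 mol.
Product formed: 0.17 × 5.987e-6 = 1.018e-6 mol.
Rate: 1.018e-6 / 2232 s = 4.6e-10 mol s⁻¹.

4.6e-10 mol s⁻¹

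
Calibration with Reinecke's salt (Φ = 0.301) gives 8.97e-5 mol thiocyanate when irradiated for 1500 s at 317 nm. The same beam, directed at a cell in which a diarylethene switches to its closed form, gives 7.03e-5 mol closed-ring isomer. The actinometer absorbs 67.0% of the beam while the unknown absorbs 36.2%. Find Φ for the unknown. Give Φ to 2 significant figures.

Φ = 0.44

Photons absorbed by the actinometer: 8.97e-5 / 0.301 = 2.980e-4 mol.
Incident flux: 2.980e-4 / 0.670 = 4.448e-4 einstein.
Absorbed by unknown: 0.362 × 4.448e-4 = 1.610e-4 mol.
Φ(unknown) = 7.03e-5 / 1.610e-4 = 0.44.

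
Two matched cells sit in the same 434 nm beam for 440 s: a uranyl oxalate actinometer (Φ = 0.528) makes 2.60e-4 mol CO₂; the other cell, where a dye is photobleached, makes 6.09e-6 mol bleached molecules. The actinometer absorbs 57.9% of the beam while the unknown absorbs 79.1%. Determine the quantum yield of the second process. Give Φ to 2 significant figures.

Φ = 0.0091

Photons absorbed by the actinometer: 2.60e-4 / 0.528 = 4.924e-4 mol.
Incident flux: 4.924e-4 / 0.579 = 8.504e-4 einstein.
Absorbed by unknown: 0.791 × 8.504e-4 = 6.727e-4 mol.
Φ(unknown) = 6.09e-6 / 6.727e-4 = 0.0091.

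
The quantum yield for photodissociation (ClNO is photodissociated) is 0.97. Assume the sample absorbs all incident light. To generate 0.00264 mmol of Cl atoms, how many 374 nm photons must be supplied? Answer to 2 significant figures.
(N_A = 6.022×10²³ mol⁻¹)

1.6×10¹⁸ photons

Product: 0.00264 mmol = 2.64×10⁻⁶ mol.
Photons that must be absorbed: 2.64×10⁻⁶ / 0.97 = 2.722×10⁻⁶ mol.
Photon count: 2.722×10⁻⁶ × 6.022×10²³ = 1.6×10¹⁸.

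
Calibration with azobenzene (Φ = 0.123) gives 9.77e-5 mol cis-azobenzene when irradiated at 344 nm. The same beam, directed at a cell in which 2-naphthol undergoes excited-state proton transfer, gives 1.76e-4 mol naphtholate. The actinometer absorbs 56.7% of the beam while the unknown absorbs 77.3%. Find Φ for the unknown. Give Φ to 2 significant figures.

Φ = 0.16

Photons absorbed by the actinometer: 9.77e-5 / 0.123 = 7.943e-4 mol.
Incident flux: 7.943e-4 / 0.567 = 0.001401 einstein.
Absorbed by unknown: 0.773 × 0.001401 = 0.001083 mol.
Φ(unknown) = 1.76e-4 / 0.001083 = 0.16.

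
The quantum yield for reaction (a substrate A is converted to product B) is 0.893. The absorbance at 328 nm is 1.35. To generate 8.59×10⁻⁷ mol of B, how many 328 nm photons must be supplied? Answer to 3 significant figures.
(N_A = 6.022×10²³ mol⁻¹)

6.06×10¹⁷ photons

Photons that must be absorbed: 8.59×10⁻⁷ / 0.893 = 9.619×10⁻⁷ mol.
Fraction absorbed: 1 − 10^(−1.35) = 0.9553.
Incident photons needed: 9.619×10⁻⁷ / 0.9553 = 1.007×10⁻⁶ mol.
Photon count: 1.007×10⁻⁶ × 6.022×10²³ = 6.06×10¹⁷.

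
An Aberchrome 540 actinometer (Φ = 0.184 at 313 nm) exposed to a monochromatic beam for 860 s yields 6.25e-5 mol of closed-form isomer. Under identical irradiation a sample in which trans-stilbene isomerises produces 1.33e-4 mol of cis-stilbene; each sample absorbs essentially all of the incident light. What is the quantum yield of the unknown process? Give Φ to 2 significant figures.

Φ = 0.39

Photons absorbed by the actinometer: 6.25e-5 / 0.184 = 3.397e-4 mol.
Φ(unknown) = 1.33e-4 / 3.397e-4 = 0.39.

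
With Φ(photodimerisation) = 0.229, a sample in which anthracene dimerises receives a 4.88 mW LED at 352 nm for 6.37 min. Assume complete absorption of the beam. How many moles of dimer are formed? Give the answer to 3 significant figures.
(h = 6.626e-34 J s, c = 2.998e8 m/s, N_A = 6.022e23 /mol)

Photon energy at 352 nm: hc/λ = (6.626e-34)(2.998e8)/(352e-9) = 5.643e-19 J.
Energy delivered: (4.88 mW)(382.2 s) = 1.865 J.
Photons incident: 1.865 / 5.643e-19 = 3.305e18, i.e. 3.305e18/6.022e23 = 5.488e-6 mol.
Product: Φ × n_abs = 0.229 × 5.488e-6 = 1.257e-6 mol.

1.26e-6 mol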